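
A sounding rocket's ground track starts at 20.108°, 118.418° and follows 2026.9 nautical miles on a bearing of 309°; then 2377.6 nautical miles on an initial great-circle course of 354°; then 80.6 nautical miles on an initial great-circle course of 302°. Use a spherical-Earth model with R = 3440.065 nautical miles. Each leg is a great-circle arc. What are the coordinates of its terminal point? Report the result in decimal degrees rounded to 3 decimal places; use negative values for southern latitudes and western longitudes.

latitude 77.446°, longitude 63.048°

Apply the spherical direct solution leg by leg, carrying full precision between legs.
Leg 1: from (20.108°, 118.418°), δ = 2026.9/3440.065 = 0.589204 rad, θ = 309° → φ = 37.895°, λ = 85.239°.
Leg 2: from (37.895°, 85.239°), δ = 2377.6/3440.065 = 0.691150 rad, θ = 354° → φ = 76.786°, λ = 68.293°.
Leg 3: from (76.786°, 68.293°), δ = 80.6/3440.065 = 0.023430 rad, θ = 302° → φ = 77.446°, λ = 63.048°.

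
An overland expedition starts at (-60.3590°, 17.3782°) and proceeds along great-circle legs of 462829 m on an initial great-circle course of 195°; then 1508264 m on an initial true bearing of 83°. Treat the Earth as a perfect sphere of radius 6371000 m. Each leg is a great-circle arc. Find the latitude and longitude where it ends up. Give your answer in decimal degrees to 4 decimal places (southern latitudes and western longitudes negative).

latitude -59.7697°, longitude 42.4293°

Apply the spherical direct solution leg by leg, carrying full precision between legs.
Leg 1: from (-60.3590°, 17.3782°), δ = 462829/6371000 = 0.072646 rad, θ = 195° → φ = -64.3589°, λ = 14.8901°.
Leg 2: from (-64.3589°, 14.8901°), δ = 1508264/6371000 = 0.236739 rad, θ = 83° → φ = -59.7697°, λ = 42.4293°.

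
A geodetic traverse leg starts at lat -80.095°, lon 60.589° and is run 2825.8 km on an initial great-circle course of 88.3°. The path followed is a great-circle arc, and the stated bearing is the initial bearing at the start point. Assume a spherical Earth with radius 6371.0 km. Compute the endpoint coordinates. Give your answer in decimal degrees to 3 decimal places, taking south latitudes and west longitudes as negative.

The arc subtends δ = 2825.8/6371 = 0.443541 rad at the centre.
Converting: φ₁ = -1.397921 rad, θ = 1.541126 rad.
sin φ₂ = sin φ₁ cos δ + cos φ₁ sin δ cos θ = (-0.985094)(0.903238) + (0.172015)(0.429141)(0.029666) = -0.887584
φ₂ = asin(-0.887584) = -1.092074 rad = -62.571°.
For the longitude increment, Δλ = atan2( sin θ sin δ cos φ₁, cos δ − sin φ₁ sin φ₂ ) = atan2(0.073786, 0.028883) = 68.622°.
λ₂ = λ₁ + Δλ = 129.211°.

latitude -62.571°, longitude 129.211°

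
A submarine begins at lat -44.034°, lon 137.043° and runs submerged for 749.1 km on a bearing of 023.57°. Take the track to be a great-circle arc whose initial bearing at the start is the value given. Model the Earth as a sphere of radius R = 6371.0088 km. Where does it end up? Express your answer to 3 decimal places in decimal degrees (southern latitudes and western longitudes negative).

δ = 749.1/6371.0088 = 0.117579 rad (6.7368°).
With φ₁ = -44.034° = -0.768538 rad and θ = 23.57° = 0.411374 rad:
Applying the spherical law of cosines for sides, sin φ₂ = sin φ₁ cos δ + cos φ₁ sin δ cos θ = -0.612985, so φ₂ = -37.806°.
Then Δλ = atan2(0.033724, 0.567018) = 0.059405 rad, from sin θ sin δ cos φ₁ over cos δ − sin φ₁ sin φ₂.
λ₂ = λ₁ + Δλ = 140.447°.

latitude -37.806°, longitude 140.447°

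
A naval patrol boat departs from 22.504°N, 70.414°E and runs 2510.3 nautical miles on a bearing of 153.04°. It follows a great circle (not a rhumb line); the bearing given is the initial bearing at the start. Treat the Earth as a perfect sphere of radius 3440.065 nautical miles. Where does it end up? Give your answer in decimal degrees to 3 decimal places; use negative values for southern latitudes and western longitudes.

latitude -15.289°, longitude 88.674°

Angular distance δ = d/R = 2510.3 / 3440.065 = 0.729725 rad.
Converting: φ₁ = 0.392769 rad, θ = 2.671052 rad.
sin φ₂ = sin φ₁ cos δ + cos φ₁ sin δ cos θ = (0.382748)(0.745358) + (0.923853)(0.666664)(-0.891323) = -0.263682
φ₂ = asin(-0.263682) = -0.266837 rad = -15.289°.
Then Δλ = atan2(0.279229, 0.846282) = 0.318701 rad, from sin θ sin δ cos φ₁ over cos δ − sin φ₁ sin φ₂.
λ₂ = 70.414° + 18.260° = 88.674°.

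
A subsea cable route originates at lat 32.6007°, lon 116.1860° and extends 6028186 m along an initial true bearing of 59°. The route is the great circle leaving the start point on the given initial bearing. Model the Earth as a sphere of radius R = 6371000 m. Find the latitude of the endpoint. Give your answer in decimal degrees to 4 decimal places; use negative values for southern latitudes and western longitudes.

The arc subtends δ = 6028186/6371000 = 0.946191 rad at the centre.
Converting: φ₁ = 0.568990 rad, θ = 1.029744 rad.
Destination latitude: φ₂ = arcsin( sin φ₁ cos δ + cos φ₁ sin δ cos θ ) = arcsin(0.667037) = 41.8388°.
Then Δλ = atan2(0.585777, 0.225390) = 1.203487 rad, from sin θ sin δ cos φ₁ over cos δ − sin φ₁ sin φ₂.
λ₂ = 116.1860° + 68.9547° = 185.1407°, normalized to (−180°, 180°] → -174.8593°.

latitude 41.8388°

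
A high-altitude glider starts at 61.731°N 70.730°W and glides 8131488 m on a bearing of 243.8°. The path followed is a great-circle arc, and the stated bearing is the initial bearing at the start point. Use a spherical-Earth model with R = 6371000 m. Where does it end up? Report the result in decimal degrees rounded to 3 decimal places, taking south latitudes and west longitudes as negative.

latitude 3.182°, longitude -130.042°

The arc subtends δ = 8131488/6371000 = 1.276328 rad at the centre.
Converting: φ₁ = 1.077409 rad, θ = 4.255113 rad.
sin φ₂ = sin φ₁ cos δ + cos φ₁ sin δ cos θ = (0.880734)(0.290231) + (0.473612)(0.956957)(-0.441506) = 0.055514
φ₂ = asin(0.055514) = 0.055543 rad = 3.182°.
Then Δλ = atan2(-0.406661, 0.241338) = -1.035198 rad, from sin θ sin δ cos φ₁ over cos δ − sin φ₁ sin φ₂.
λ₂ = λ₁ + Δλ = -130.042°.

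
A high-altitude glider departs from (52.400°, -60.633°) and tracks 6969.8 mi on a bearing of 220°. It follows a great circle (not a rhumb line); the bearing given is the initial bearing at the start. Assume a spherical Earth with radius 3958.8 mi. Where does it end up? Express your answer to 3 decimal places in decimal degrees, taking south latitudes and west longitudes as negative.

latitude -37.479°, longitude -113.330°

δ = 6969.8/3958.8 = 1.760584 rad (100.8740°).
Start latitude φ₁ = 0.914553 rad; initial bearing θ = 3.839724 rad.
Applying the spherical law of cosines for sides, sin φ₂ = sin φ₁ cos δ + cos φ₁ sin δ cos θ = -0.608472, so φ₂ = -37.479°.
For the longitude increment, Δλ = atan2( sin θ sin δ cos φ₁, cos δ − sin φ₁ sin φ₂ ) = atan2(-0.385152, 0.293435) = -52.697°.
λ₂ = λ₁ + Δλ = -113.330°.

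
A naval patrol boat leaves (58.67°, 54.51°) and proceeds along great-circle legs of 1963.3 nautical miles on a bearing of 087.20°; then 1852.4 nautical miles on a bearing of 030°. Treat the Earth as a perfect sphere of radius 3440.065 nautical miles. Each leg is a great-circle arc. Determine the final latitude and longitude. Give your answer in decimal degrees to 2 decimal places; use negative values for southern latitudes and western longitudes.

latitude 68.62°, longitude 151.65°

Apply the spherical direct solution leg by leg, carrying full precision between legs.
Leg 1: from (58.67°, 54.51°), δ = 1963.3/3440.065 = 0.570716 rad, θ = 87.2° → φ = 47.10°, λ = 106.94°.
Leg 2: from (47.10°, 106.94°), δ = 1852.4/3440.065 = 0.538478 rad, θ = 30° → φ = 68.62°, λ = 151.65°.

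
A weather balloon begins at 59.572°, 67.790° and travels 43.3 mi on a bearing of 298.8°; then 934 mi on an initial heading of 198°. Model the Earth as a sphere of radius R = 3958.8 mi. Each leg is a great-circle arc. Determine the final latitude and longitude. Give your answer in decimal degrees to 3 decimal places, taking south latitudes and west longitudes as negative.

latitude 46.830°, longitude 60.636°

Apply the spherical direct solution leg by leg, carrying full precision between legs.
Leg 1: from (59.572°, 67.790°), δ = 43.3/3958.8 = 0.010938 rad, θ = 298.8° → φ = 59.869°, λ = 66.696°.
Leg 2: from (59.869°, 66.696°), δ = 934/3958.8 = 0.235930 rad, θ = 198° → φ = 46.830°, λ = 60.636°.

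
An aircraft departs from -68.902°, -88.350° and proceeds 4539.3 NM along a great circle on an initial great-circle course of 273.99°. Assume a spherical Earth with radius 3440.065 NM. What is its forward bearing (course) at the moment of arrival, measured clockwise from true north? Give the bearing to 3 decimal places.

final bearing 338.463°

δ = 4539.3/3440.065 = 1.319539 rad (75.6040°).
With φ₁ = -68.902° = -1.202567 rad and θ = 273.99° = 4.782028 rad:
Applying the spherical law of cosines for sides, sin φ₂ = sin φ₁ cos δ + cos φ₁ sin δ cos θ = -0.207695, so φ₂ = -11.987°.
Δλ = atan2( sin θ sin δ cos φ₁ , cos δ − sin φ₁ sin φ₂ ) = atan2(-0.347816, 0.054849) = -1.414388 rad = -81.038°.
λ₂ = -88.350° + -81.038° = -169.388°.
The forward bearing on arrival equals the back-azimuth from the destination plus 180°.
Back-azimuth from P₂ (-11.987°, -169.388°) to P₁ (-68.902°, -88.350°), with Δλ' = λ₁ − λ₂ = 81.038°: atan2( sin Δλ' cos φ₁ , cos φ₂ sin φ₁ − sin φ₂ cos φ₁ cos Δλ' ) = 158.463°.
Final bearing = (158.463° + 180°) mod 360° = 338.463°.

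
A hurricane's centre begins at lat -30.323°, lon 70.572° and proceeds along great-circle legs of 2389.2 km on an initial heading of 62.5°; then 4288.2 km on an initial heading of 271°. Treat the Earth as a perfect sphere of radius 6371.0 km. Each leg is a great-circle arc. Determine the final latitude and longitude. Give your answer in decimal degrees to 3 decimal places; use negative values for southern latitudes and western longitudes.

latitude -14.057°, longitude 50.674°

Apply the spherical direct solution leg by leg, carrying full precision between legs.
Leg 1: from (-30.323°, 70.572°), δ = 2389.2/6371 = 0.375012 rad, θ = 62.5° → φ = -18.893°, λ = 90.656°.
Leg 2: from (-18.893°, 90.656°), δ = 4288.2/6371 = 0.673081 rad, θ = 271° → φ = -14.057°, λ = 50.674°.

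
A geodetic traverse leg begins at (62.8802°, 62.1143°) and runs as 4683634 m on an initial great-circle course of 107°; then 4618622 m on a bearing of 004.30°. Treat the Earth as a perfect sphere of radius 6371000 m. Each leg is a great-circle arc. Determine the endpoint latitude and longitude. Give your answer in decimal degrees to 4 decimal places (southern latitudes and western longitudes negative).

Apply the spherical direct solution leg by leg, carrying full precision between legs.
Leg 1: from (62.8802°, 62.1143°), δ = 4683634/6371000 = 0.735149 rad, θ = 107° → φ = 34.8055°, λ = 113.4795°.
Leg 2: from (34.8055°, 113.4795°), δ = 4618622/6371000 = 0.724945 rad, θ = 4.3° → φ = 75.9747°, λ = 125.3178°.

latitude 75.9747°, longitude 125.3178°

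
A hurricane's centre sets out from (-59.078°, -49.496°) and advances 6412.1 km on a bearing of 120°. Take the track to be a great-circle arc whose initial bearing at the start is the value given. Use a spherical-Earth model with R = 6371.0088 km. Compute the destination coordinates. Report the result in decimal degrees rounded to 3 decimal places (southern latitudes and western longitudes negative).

latitude -42.527°, longitude 47.328°

The arc subtends δ = 6412.1/6371.0088 = 1.006450 rad at the centre.
With φ₁ = -59.078° = -1.031106 rad and θ = 120° = 2.094395 rad:
Destination latitude: φ₂ = arcsin( sin φ₁ cos δ + cos φ₁ sin δ cos θ ) = arcsin(-0.675937) = -42.527°.
Then Δλ = atan2(0.376019, -0.045001) = 1.689906 rad, from sin θ sin δ cos φ₁ over cos δ − sin φ₁ sin φ₂.
λ₂ = λ₁ + Δλ = 47.328°.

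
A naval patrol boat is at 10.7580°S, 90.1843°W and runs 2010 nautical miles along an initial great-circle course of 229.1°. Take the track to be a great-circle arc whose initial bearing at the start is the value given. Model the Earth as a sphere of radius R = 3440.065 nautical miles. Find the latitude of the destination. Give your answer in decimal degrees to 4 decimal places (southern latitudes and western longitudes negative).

latitude -30.6976°

Angular distance δ = d/R = 2010 / 3440.065 = 0.584291 rad.
Converting: φ₁ = -0.187763 rad, θ = 3.998549 rad.
Destination latitude: φ₂ = arcsin( sin φ₁ cos δ + cos φ₁ sin δ cos θ ) = arcsin(-0.510508) = -30.6976°.
Then Δλ = atan2(-0.409607, 0.738811) = -0.506226 rad, from sin θ sin δ cos φ₁ over cos δ − sin φ₁ sin φ₂.
λ₂ = λ₁ + Δλ = -119.1889°.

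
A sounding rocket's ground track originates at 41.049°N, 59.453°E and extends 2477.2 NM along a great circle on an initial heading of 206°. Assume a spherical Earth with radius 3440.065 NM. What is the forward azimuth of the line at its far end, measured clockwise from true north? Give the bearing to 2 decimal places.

final bearing 199.33°

The arc subtends δ = 2477.2/3440.065 = 0.720103 rad at the centre.
With φ₁ = 41.049° = 0.716440 rad and θ = 206° = 3.595378 rad:
Applying the spherical law of cosines for sides, sin φ₂ = sin φ₁ cos δ + cos φ₁ sin δ cos θ = 0.046670, so φ₂ = 2.675°.
Then Δλ = atan2(-0.218016, 0.721089) = -0.293605 rad, from sin θ sin δ cos φ₁ over cos δ − sin φ₁ sin φ₂.
Hence λ₂ = 59.453° + -16.822° = 42.631°.
The forward bearing on arrival equals the back-azimuth from the destination plus 180°.
Back-azimuth from P₂ (2.67°, 42.63°) to P₁ (41.05°, 59.45°), with Δλ' = λ₁ − λ₂ = 16.82°: atan2( sin Δλ' cos φ₁ , cos φ₂ sin φ₁ − sin φ₂ cos φ₁ cos Δλ' ) = 19.33°.
Final bearing = (19.33° + 180°) mod 360° = 199.33°.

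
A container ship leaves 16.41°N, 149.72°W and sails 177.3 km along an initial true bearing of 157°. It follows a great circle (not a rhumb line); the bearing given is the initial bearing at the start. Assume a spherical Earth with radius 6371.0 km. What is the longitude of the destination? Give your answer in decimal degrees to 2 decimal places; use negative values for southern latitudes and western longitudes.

longitude -149.08°

The arc subtends δ = 177.3/6371 = 0.027829 rad at the centre.
With φ₁ = 16.41° = 0.286409 rad and θ = 157° = 2.740167 rad:
Destination latitude: φ₂ = arcsin( sin φ₁ cos δ + cos φ₁ sin δ cos θ ) = arcsin(0.257829) = 14.94°.
Then Δλ = atan2(0.010429, 0.926774) = 0.011253 rad, from sin θ sin δ cos φ₁ over cos δ − sin φ₁ sin φ₂.
λ₂ = λ₁ + Δλ = -149.08°.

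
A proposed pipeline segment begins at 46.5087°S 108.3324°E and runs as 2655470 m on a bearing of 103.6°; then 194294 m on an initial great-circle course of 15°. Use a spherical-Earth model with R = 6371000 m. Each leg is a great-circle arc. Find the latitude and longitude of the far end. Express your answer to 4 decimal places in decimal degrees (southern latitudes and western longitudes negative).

Apply the spherical direct solution leg by leg, carrying full precision between legs.
Leg 1: from (-46.5087°, 108.3324°), δ = 2655470/6371000 = 0.416806 rad, θ = 103.6° → φ = -46.7931°, λ = 143.4142°.
Leg 2: from (-46.7931°, 143.4142°), δ = 194294/6371000 = 0.030497 rad, θ = 15° → φ = -45.1035°, λ = 144.0548°.

latitude -45.1035°, longitude 144.0548°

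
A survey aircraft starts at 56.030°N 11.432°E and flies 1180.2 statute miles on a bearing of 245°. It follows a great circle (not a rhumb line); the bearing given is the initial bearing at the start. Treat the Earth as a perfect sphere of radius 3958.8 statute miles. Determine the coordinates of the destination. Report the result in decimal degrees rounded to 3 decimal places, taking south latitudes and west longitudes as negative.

Central angle δ = d/R = 0.298121 rad.
Converting: φ₁ = 0.977908 rad, θ = 4.276057 rad.
Destination latitude: φ₂ = arcsin( sin φ₁ cos δ + cos φ₁ sin δ cos θ ) = arcsin(0.723388) = 46.335°.
Δλ = atan2( sin θ sin δ cos φ₁ , cos δ − sin φ₁ sin φ₂ ) = atan2(-0.148744, 0.355963) = -0.395811 rad = -22.678°.
λ₂ = 11.432° + -22.678° = -11.246°.

latitude 46.335°, longitude -11.246°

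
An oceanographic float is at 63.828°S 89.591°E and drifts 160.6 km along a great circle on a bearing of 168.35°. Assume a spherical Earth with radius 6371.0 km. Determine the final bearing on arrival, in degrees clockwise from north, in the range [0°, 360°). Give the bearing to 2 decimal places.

Angular distance δ = d/R = 160.6 / 6371 = 0.025208 rad.
Start latitude φ₁ = -1.114009 rad; initial bearing θ = 2.938262 rad.
Applying the spherical law of cosines for sides, sin φ₂ = sin φ₁ cos δ + cos φ₁ sin δ cos θ = -0.908077, so φ₂ = -65.241°.
Δλ = atan2( sin θ sin δ cos φ₁ , cos δ − sin φ₁ sin φ₂ ) = atan2(0.002245, 0.184707) = 0.012153 rad = 0.696°.
λ₂ = λ₁ + Δλ = 90.287°.
The forward bearing on arrival equals the back-azimuth from the destination plus 180°.
Back-azimuth from P₂ (-65.24°, 90.29°) to P₁ (-63.83°, 89.59°), with Δλ' = λ₁ − λ₂ = -0.70°: atan2( sin Δλ' cos φ₁ , cos φ₂ sin φ₁ − sin φ₂ cos φ₁ cos Δλ' ) = 347.72°.
Final bearing = (347.72° + 180°) mod 360° = 167.72°.

final bearing 167.72°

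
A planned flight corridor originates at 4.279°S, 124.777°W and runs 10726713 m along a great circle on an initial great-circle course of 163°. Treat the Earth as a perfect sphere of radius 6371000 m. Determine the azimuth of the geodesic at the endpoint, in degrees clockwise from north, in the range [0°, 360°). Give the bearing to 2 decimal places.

final bearing 58.09°

Angular distance δ = d/R = 10726713 / 6371000 = 1.683678 rad.
Start latitude φ₁ = -0.074683 rad; initial bearing θ = 2.844887 rad.
Destination latitude: φ₂ = arcsin( sin φ₁ cos δ + cos φ₁ sin δ cos θ ) = arcsin(-0.939165) = -69.912°.
Then Δλ = atan2(0.289701, -0.182716) = 2.133488 rad, from sin θ sin δ cos φ₁ over cos δ − sin φ₁ sin φ₂.
λ₂ = -124.777° + 122.240° = -2.537°.
The forward bearing on arrival equals the back-azimuth from the destination plus 180°.
Back-azimuth from P₂ (-69.91°, -2.54°) to P₁ (-4.28°, -124.78°), with Δλ' = λ₁ − λ₂ = -122.24°: atan2( sin Δλ' cos φ₁ , cos φ₂ sin φ₁ − sin φ₂ cos φ₁ cos Δλ' ) = 238.09°.
Final bearing = (238.09° + 180°) mod 360° = 58.09°.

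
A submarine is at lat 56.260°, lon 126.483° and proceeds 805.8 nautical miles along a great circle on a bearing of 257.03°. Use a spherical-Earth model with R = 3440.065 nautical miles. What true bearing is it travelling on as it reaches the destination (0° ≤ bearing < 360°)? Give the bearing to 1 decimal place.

Angular distance δ = d/R = 805.8 / 3440.065 = 0.234240 rad.
Start latitude φ₁ = 0.981922 rad; initial bearing θ = 4.486020 rad.
Applying the spherical law of cosines for sides, sin φ₂ = sin φ₁ cos δ + cos φ₁ sin δ cos θ = 0.779923, so φ₂ = 51.254°.
Δλ = atan2( sin θ sin δ cos φ₁ , cos δ − sin φ₁ sin φ₂ ) = atan2(-0.125627, 0.324133) = -0.369753 rad = -21.185°.
λ₂ = λ₁ + Δλ = 105.298°.
The forward bearing on arrival equals the back-azimuth from the destination plus 180°.
Back-azimuth from P₂ (51.3°, 105.3°) to P₁ (56.3°, 126.5°), with Δλ' = λ₁ − λ₂ = 21.2°: atan2( sin Δλ' cos φ₁ , cos φ₂ sin φ₁ − sin φ₂ cos φ₁ cos Δλ' ) = 59.9°.
Final bearing = (59.9° + 180°) mod 360° = 239.9°.

final bearing 239.9°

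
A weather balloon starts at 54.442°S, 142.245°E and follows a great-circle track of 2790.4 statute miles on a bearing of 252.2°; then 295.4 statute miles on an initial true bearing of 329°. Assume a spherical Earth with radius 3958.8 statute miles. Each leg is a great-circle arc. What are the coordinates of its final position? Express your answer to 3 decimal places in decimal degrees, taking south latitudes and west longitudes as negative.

Apply the spherical direct solution leg by leg, carrying full precision between legs.
Leg 1: from (-54.442°, 142.245°), δ = 2790.4/3958.8 = 0.704860 rad, θ = 252.2° → φ = -47.294°, λ = 76.797°.
Leg 2: from (-47.294°, 76.797°), δ = 295.4/3958.8 = 0.074619 rad, θ = 329° → φ = -43.588°, λ = 73.758°.

latitude -43.588°, longitude 73.758°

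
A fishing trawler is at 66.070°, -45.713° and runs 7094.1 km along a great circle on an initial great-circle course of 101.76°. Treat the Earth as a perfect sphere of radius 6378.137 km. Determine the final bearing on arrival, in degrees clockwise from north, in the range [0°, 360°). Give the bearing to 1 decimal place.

The arc subtends δ = 7094.1/6378.137 = 1.112253 rad at the centre.
Start latitude φ₁ = 1.153139 rad; initial bearing θ = 1.776047 rad.
sin φ₂ = sin φ₁ cos δ + cos φ₁ sin δ cos θ = (0.914042)(0.442643) + (0.405620)(0.896698)(-0.203813) = 0.330463
φ₂ = asin(0.330463) = 0.336794 rad = 19.297°.
Δλ = atan2( sin θ sin δ cos φ₁ , cos δ − sin φ₁ sin φ₂ ) = atan2(0.356084, 0.140585) = 1.194773 rad = 68.455°.
λ₂ = -45.713° + 68.455° = 22.742°.
The forward bearing on arrival equals the back-azimuth from the destination plus 180°.
Back-azimuth from P₂ (19.3°, 22.7°) to P₁ (66.1°, -45.7°), with Δλ' = λ₁ − λ₂ = -68.5°: atan2( sin Δλ' cos φ₁ , cos φ₂ sin φ₁ − sin φ₂ cos φ₁ cos Δλ' ) = 335.1°.
Final bearing = (335.1° + 180°) mod 360° = 155.1°.

final bearing 155.1°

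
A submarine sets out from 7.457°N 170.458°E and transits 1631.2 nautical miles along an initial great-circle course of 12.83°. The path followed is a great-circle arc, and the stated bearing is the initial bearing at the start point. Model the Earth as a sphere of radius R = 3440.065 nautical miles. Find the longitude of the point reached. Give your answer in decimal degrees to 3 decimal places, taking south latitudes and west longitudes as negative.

longitude 177.470°

The arc subtends δ = 1631.2/3440.065 = 0.474177 rad at the centre.
With φ₁ = 7.457° = 0.130149 rad and θ = 12.83° = 0.223926 rad:
sin φ₂ = sin φ₁ cos δ + cos φ₁ sin δ cos θ = (0.129782)(0.889669) + (0.991543)(0.456606)(0.975033) = 0.556904
φ₂ = asin(0.556904) = 0.590654 rad = 33.842°.
For the longitude increment, Δλ = atan2( sin θ sin δ cos φ₁, cos δ − sin φ₁ sin φ₂ ) = atan2(0.100536, 0.817393) = 7.012°.
λ₂ = λ₁ + Δλ = 177.470°.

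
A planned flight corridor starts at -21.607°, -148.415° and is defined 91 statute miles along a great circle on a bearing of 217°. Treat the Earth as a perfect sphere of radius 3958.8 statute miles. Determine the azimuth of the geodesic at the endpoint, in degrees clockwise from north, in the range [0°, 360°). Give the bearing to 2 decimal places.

final bearing 217.32°

Angular distance δ = d/R = 91 / 3958.8 = 0.022987 rad.
Start latitude φ₁ = -0.377113 rad; initial bearing θ = 3.787364 rad.
Destination latitude: φ₂ = arcsin( sin φ₁ cos δ + cos φ₁ sin δ cos θ ) = arcsin(-0.385207) = -22.657°.
Then Δλ = atan2(-0.012861, 0.857888) = -0.014990 rad, from sin θ sin δ cos φ₁ over cos δ − sin φ₁ sin φ₂.
Hence λ₂ = -148.415° + -0.859° = -149.274°.
The forward bearing on arrival equals the back-azimuth from the destination plus 180°.
Back-azimuth from P₂ (-22.66°, -149.27°) to P₁ (-21.61°, -148.41°), with Δλ' = λ₁ − λ₂ = 0.86°: atan2( sin Δλ' cos φ₁ , cos φ₂ sin φ₁ − sin φ₂ cos φ₁ cos Δλ' ) = 37.32°.
Final bearing = (37.32° + 180°) mod 360° = 217.32°.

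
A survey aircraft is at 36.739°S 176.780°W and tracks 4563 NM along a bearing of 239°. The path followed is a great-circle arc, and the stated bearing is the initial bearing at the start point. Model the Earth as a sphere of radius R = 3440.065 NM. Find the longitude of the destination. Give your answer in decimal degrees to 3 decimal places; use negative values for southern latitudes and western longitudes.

longitude 86.022°

Angular distance δ = d/R = 4563 / 3440.065 = 1.326428 rad.
With φ₁ = -36.739° = -0.641217 rad and θ = 239° = 4.171337 rad:
Destination latitude: φ₂ = arcsin( sin φ₁ cos δ + cos φ₁ sin δ cos θ ) = arcsin(-0.545196) = -33.038°.
Then Δλ = atan2(-0.666499, -0.084178) = -1.696429 rad, from sin θ sin δ cos φ₁ over cos δ − sin φ₁ sin φ₂.
λ₂ = -176.780° + -97.198° = -273.978°, normalized to (−180°, 180°] → 86.022°.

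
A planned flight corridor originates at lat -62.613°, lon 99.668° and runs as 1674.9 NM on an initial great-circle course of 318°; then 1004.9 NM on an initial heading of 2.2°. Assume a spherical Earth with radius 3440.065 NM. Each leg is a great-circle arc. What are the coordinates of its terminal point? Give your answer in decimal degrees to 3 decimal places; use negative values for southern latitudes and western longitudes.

Apply the spherical direct solution leg by leg, carrying full precision between legs.
Leg 1: from (-62.613°, 99.668°), δ = 1674.9/3440.065 = 0.486880 rad, θ = 318° → φ = -38.668°, λ = 76.029°.
Leg 2: from (-38.668°, 76.029°), δ = 1004.9/3440.065 = 0.292117 rad, θ = 2.2° → φ = -21.941°, λ = 76.712°.

latitude -21.941°, longitude 76.712°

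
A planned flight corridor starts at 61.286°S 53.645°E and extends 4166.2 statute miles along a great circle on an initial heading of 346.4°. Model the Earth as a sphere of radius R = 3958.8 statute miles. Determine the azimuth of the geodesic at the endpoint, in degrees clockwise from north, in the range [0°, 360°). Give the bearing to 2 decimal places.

The arc subtends δ = 4166.2/3958.8 = 1.052390 rad at the centre.
With φ₁ = -61.286° = -1.069642 rad and θ = 346.4° = 6.045821 rad:
Applying the spherical law of cosines for sides, sin φ₂ = sin φ₁ cos δ + cos φ₁ sin δ cos θ = -0.028953, so φ₂ = -1.659°.
Then Δλ = atan2(-0.098128, 0.470104) = -0.205782 rad, from sin θ sin δ cos φ₁ over cos δ − sin φ₁ sin φ₂.
λ₂ = λ₁ + Δλ = 41.855°.
The forward bearing on arrival equals the back-azimuth from the destination plus 180°.
Back-azimuth from P₂ (-1.66°, 41.85°) to P₁ (-61.29°, 53.65°), with Δλ' = λ₁ − λ₂ = 11.79°: atan2( sin Δλ' cos φ₁ , cos φ₂ sin φ₁ − sin φ₂ cos φ₁ cos Δλ' ) = 173.51°.
Final bearing = (173.51° + 180°) mod 360° = 353.51°.

final bearing 353.51°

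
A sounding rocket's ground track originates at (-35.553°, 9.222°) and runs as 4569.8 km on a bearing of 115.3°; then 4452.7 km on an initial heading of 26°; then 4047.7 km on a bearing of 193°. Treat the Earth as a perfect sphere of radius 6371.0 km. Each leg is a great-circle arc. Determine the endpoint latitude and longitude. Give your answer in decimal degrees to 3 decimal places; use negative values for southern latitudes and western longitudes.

Apply the spherical direct solution leg by leg, carrying full precision between legs.
Leg 1: from (-35.553°, 9.222°), δ = 4569.8/6371 = 0.717281 rad, θ = 115.3° → φ = -41.815°, λ = 62.103°.
Leg 2: from (-41.815°, 62.103°), δ = 4452.7/6371 = 0.698901 rad, θ = 26° → φ = -4.556°, λ = 78.538°.
Leg 3: from (-4.556°, 78.538°), δ = 4047.7/6371 = 0.635332 rad, θ = 193° → φ = -39.818°, λ = 68.529°.

latitude -39.818°, longitude 68.529°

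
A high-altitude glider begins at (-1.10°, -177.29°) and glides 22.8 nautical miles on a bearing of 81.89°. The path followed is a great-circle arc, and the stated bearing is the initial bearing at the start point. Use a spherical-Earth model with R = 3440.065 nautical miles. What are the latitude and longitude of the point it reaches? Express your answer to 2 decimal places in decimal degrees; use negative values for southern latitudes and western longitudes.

Central angle δ = d/R = 0.006628 rad.
Start latitude φ₁ = -0.019199 rad; initial bearing θ = 1.429250 rad.
Destination latitude: φ₂ = arcsin( sin φ₁ cos δ + cos φ₁ sin δ cos θ ) = arcsin(-0.018262) = -1.05°.
Then Δλ = atan2(0.006560, 0.999627) = 0.006563 rad, from sin θ sin δ cos φ₁ over cos δ − sin φ₁ sin φ₂.
Hence λ₂ = -177.29° + 0.38° = -176.91°.

latitude -1.05°, longitude -176.91°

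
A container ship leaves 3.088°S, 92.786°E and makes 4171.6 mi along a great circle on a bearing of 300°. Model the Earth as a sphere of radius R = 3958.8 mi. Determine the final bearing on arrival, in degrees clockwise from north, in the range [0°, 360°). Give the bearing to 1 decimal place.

final bearing 288.8°

δ = 4171.6/3958.8 = 1.053754 rad (60.3756°).
With φ₁ = -3.088° = -0.053896 rad and θ = 300° = 5.235988 rad:
Applying the spherical law of cosines for sides, sin φ₂ = sin φ₁ cos δ + cos φ₁ sin δ cos θ = 0.407383, so φ₂ = 24.041°.
Δλ = atan2( sin θ sin δ cos φ₁ , cos δ − sin φ₁ sin φ₂ ) = atan2(-0.751730, 0.516257) = -0.969012 rad = -55.520°.
Hence λ₂ = 92.786° + -55.520° = 37.266°.
The forward bearing on arrival equals the back-azimuth from the destination plus 180°.
Back-azimuth from P₂ (24.0°, 37.3°) to P₁ (-3.1°, 92.8°), with Δλ' = λ₁ − λ₂ = 55.5°: atan2( sin Δλ' cos φ₁ , cos φ₂ sin φ₁ − sin φ₂ cos φ₁ cos Δλ' ) = 108.8°.
Final bearing = (108.8° + 180°) mod 360° = 288.8°.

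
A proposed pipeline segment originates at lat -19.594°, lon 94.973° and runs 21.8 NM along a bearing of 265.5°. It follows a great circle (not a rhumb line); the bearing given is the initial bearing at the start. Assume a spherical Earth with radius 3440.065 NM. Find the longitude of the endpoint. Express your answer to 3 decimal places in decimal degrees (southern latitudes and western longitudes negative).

Central angle δ = d/R = 0.006337 rad.
Start latitude φ₁ = -0.341980 rad; initial bearing θ = 4.633849 rad.
Applying the spherical law of cosines for sides, sin φ₂ = sin φ₁ cos δ + cos φ₁ sin δ cos θ = -0.335815, so φ₂ = -19.622°.
Δλ = atan2( sin θ sin δ cos φ₁ , cos δ − sin φ₁ sin φ₂ ) = atan2(-0.005952, 0.887364) = -0.006707 rad = -0.384°.
Hence λ₂ = 94.973° + -0.384° = 94.589°.

longitude 94.589°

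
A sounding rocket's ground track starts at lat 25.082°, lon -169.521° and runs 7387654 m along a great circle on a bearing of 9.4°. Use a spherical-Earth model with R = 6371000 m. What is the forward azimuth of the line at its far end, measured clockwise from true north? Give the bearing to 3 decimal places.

final bearing 101.985°

δ = 7387654/6371000 = 1.159575 rad (66.4388°).
Converting: φ₁ = 0.437763 rad, θ = 0.164061 rad.
Applying the spherical law of cosines for sides, sin φ₂ = sin φ₁ cos δ + cos φ₁ sin δ cos θ = 0.988500, so φ₂ = 81.302°.
Then Δλ = atan2(0.135593, -0.019311) = 1.712264 rad, from sin θ sin δ cos φ₁ over cos δ − sin φ₁ sin φ₂.
Hence λ₂ = -169.521° + 98.106° = -71.415°.
The forward bearing on arrival equals the back-azimuth from the destination plus 180°.
Back-azimuth from P₂ (81.302°, -71.415°) to P₁ (25.082°, -169.521°), with Δλ' = λ₁ − λ₂ = -98.106°: atan2( sin Δλ' cos φ₁ , cos φ₂ sin φ₁ − sin φ₂ cos φ₁ cos Δλ' ) = 281.985°.
Final bearing = (281.985° + 180°) mod 360° = 101.985°.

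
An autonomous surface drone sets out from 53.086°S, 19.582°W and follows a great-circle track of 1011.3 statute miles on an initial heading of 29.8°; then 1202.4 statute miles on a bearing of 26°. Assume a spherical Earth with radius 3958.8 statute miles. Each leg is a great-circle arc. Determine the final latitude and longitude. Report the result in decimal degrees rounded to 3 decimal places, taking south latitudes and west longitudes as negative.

latitude -23.978°, longitude -1.906°

Apply the spherical direct solution leg by leg, carrying full precision between legs.
Leg 1: from (-53.086°, -19.582°), δ = 1011.3/3958.8 = 0.255456 rad, θ = 29.8° → φ = -39.933°, λ = -10.156°.
Leg 2: from (-39.933°, -10.156°), δ = 1202.4/3958.8 = 0.303728 rad, θ = 26° → φ = -23.978°, λ = -1.906°.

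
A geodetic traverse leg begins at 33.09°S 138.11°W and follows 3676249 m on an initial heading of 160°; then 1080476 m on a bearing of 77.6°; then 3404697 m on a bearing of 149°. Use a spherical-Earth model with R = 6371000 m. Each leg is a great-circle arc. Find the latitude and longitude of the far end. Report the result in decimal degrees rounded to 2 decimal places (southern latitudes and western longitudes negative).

latitude -74.27°, longitude -20.15°

Apply the spherical direct solution leg by leg, carrying full precision between legs.
Leg 1: from (-33.09°, -138.11°), δ = 3676249/6371000 = 0.577029 rad, θ = 160° → φ = -62.51°, λ = -114.27°.
Leg 2: from (-62.51°, -114.27°), δ = 1080476/6371000 = 0.169593 rad, θ = 77.6° → φ = -59.05°, λ = -95.58°.
Leg 3: from (-59.05°, -95.58°), δ = 3404697/6371000 = 0.534405 rad, θ = 149° → φ = -74.27°, λ = -20.15°.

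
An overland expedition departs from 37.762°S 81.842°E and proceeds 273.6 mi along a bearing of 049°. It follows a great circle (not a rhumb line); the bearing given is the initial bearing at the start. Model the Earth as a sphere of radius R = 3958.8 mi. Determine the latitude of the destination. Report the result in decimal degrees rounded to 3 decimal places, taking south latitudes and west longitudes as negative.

The arc subtends δ = 273.6/3958.8 = 0.069112 rad at the centre.
Start latitude φ₁ = -0.659071 rad; initial bearing θ = 0.855211 rad.
sin φ₂ = sin φ₁ cos δ + cos φ₁ sin δ cos θ = (-0.612383)(0.997613) + (0.790561)(0.069057)(0.656059) = -0.575104
φ₂ = asin(-0.575104) = -0.612732 rad = -35.107°.
For the longitude increment, Δλ = atan2( sin θ sin δ cos φ₁, cos δ − sin φ₁ sin φ₂ ) = atan2(0.041202, 0.645429) = 3.653°.
Hence λ₂ = 81.842° + 3.653° = 85.495°.

latitude -35.107°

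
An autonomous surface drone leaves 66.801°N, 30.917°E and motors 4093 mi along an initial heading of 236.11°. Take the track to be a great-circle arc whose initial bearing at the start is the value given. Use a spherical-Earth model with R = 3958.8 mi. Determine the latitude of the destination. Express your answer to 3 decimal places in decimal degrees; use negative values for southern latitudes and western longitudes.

latitude 16.342°

The arc subtends δ = 4093/3958.8 = 1.033899 rad at the centre.
Converting: φ₁ = 1.165897 rad, θ = 4.120897 rad.
Destination latitude: φ₂ = arcsin( sin φ₁ cos δ + cos φ₁ sin δ cos θ ) = arcsin(0.281368) = 16.342°.
Δλ = atan2( sin θ sin δ cos φ₁ , cos δ − sin φ₁ sin φ₂ ) = atan2(-0.280992, 0.252855) = -0.838056 rad = -48.017°.
λ₂ = λ₁ + Δλ = -17.100°.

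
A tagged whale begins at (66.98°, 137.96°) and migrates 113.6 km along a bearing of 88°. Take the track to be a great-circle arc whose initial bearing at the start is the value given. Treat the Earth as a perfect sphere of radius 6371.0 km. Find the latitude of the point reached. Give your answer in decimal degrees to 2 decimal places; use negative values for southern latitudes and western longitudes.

latitude 66.99°

The arc subtends δ = 113.6/6371 = 0.017831 rad at the centre.
Converting: φ₁ = 1.169022 rad, θ = 1.535890 rad.
Applying the spherical law of cosines for sides, sin φ₂ = sin φ₁ cos δ + cos φ₁ sin δ cos θ = 0.920465, so φ₂ = 66.99°.
Then Δλ = atan2(0.006968, 0.152674) = 0.045609 rad, from sin θ sin δ cos φ₁ over cos δ − sin φ₁ sin φ₂.
Hence λ₂ = 137.96° + 2.61° = 140.57°.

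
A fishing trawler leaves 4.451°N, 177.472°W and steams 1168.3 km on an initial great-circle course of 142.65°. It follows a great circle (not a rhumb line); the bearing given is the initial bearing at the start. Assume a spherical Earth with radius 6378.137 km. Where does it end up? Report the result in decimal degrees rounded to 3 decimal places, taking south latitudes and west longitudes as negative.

latitude -3.902°, longitude -171.113°

Central angle δ = d/R = 0.183173 rad.
With φ₁ = 4.451° = 0.077685 rad and θ = 142.65° = 2.489712 rad:
sin φ₂ = sin φ₁ cos δ + cos φ₁ sin δ cos θ = (0.077606)(0.983271) + (0.996984)(0.182150)(-0.794944) = -0.068054
φ₂ = asin(-0.068054) = -0.068107 rad = -3.902°.
Then Δλ = atan2(0.110174, 0.988552) = 0.110992 rad, from sin θ sin δ cos φ₁ over cos δ − sin φ₁ sin φ₂.
λ₂ = λ₁ + Δλ = -171.113°.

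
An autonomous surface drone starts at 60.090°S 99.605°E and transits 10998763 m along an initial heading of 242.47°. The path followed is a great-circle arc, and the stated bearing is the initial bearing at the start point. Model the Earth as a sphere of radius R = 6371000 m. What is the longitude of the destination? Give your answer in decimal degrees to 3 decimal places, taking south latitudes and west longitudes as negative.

Central angle δ = d/R = 1.726379 rad.
With φ₁ = -60.090° = -1.048768 rad and θ = 242.47° = 4.231900 rad:
Destination latitude: φ₂ = arcsin( sin φ₁ cos δ + cos φ₁ sin δ cos θ ) = arcsin(-0.093376) = -5.358°.
Then Δλ = atan2(-0.436837, -0.235895) = -2.065936 rad, from sin θ sin δ cos φ₁ over cos δ − sin φ₁ sin φ₂.
λ₂ = 99.605° + -118.369° = -18.764°.

longitude -18.764°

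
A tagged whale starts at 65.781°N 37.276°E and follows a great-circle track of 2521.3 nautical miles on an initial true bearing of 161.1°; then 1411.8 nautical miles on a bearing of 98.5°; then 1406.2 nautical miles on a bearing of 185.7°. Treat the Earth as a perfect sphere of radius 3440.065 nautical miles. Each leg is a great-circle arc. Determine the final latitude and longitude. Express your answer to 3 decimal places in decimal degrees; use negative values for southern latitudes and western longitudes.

latitude -4.054°, longitude 73.518°

Apply the spherical direct solution leg by leg, carrying full precision between legs.
Leg 1: from (65.781°, 37.276°), δ = 2521.3/3440.065 = 0.732922 rad, θ = 161.1° → φ = 24.718°, λ = 51.078°.
Leg 2: from (24.718°, 51.078°), δ = 1411.8/3440.065 = 0.410399 rad, θ = 98.5° → φ = 19.260°, λ = 75.786°.
Leg 3: from (19.260°, 75.786°), δ = 1406.2/3440.065 = 0.408771 rad, θ = 185.7° → φ = -4.054°, λ = 73.518°.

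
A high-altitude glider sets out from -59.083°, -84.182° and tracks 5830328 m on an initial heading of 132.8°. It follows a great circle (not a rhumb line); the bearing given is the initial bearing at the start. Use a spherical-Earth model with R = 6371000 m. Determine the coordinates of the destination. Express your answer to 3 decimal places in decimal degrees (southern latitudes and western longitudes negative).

latitude -53.107°, longitude 20.168°

Central angle δ = d/R = 0.915135 rad.
Converting: φ₁ = -1.031193 rad, θ = 2.317797 rad.
Destination latitude: φ₂ = arcsin( sin φ₁ cos δ + cos φ₁ sin δ cos θ ) = arcsin(-0.799763) = -53.107°.
Δλ = atan2( sin θ sin δ cos φ₁ , cos δ − sin φ₁ sin φ₂ ) = atan2(0.298817, -0.076443) = 1.821244 rad = 104.350°.
Hence λ₂ = -84.182° + 104.350° = 20.168°.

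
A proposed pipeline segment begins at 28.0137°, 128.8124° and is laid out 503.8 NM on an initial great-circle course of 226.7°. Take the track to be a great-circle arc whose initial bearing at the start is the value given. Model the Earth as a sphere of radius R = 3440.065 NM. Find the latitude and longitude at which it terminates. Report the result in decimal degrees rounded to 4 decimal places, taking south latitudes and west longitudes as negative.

Central angle δ = d/R = 0.146451 rad.
Start latitude φ₁ = 0.488931 rad; initial bearing θ = 3.956661 rad.
Applying the spherical law of cosines for sides, sin φ₂ = sin φ₁ cos δ + cos φ₁ sin δ cos θ = 0.376301, so φ₂ = 22.1047°.
For the longitude increment, Δλ = atan2( sin θ sin δ cos φ₁, cos δ − sin φ₁ sin φ₂ ) = atan2(-0.093759, 0.812553) = -6.5822°.
λ₂ = λ₁ + Δλ = 122.2302°.

latitude 22.1047°, longitude 122.2302°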